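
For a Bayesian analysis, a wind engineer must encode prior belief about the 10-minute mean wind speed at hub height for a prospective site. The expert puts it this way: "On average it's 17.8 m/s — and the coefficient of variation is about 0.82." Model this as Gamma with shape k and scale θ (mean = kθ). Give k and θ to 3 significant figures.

k ≈ 1.49, θ ≈ 12

For Gamma(k, scale θ): mean = kθ, variance = kθ², so CV = 1/√k.
CV = 0.82, hence k = 1/CV² = 1.49.
Then θ = mean/k = 17.8/1.49 = 12.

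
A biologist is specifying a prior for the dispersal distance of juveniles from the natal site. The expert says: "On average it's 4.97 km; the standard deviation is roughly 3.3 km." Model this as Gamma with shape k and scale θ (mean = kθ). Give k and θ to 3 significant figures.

For Gamma(k, scale θ): mean = kθ, variance = kθ², so CV = 1/√k.
CV = SD/mean = 3.3/4.97 = 0.664, hence k = 1/CV² = 2.27.
Then θ = mean/k = 4.97/2.27 = 2.19.

k ≈ 2.27, θ ≈ 2.19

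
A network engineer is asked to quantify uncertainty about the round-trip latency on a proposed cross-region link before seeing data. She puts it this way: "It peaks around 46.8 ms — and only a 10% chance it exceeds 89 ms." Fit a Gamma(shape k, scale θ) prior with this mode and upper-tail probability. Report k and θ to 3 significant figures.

Gamma(k,θ) with k>1 has mode (k−1)θ, so θ = 46.8/(k−1).
Need P(X < 89) = 0.9 with θ tied to k this way. Start at k = 2, θ = 46.8: P(X<89) ≈ 0.567.
Too low — raise k to concentrate. Iterating converges to k ≈ 5.63.
Then θ = 46.8/(5.63−1) ≈ 10.1.

k ≈ 5.63, θ ≈ 10.1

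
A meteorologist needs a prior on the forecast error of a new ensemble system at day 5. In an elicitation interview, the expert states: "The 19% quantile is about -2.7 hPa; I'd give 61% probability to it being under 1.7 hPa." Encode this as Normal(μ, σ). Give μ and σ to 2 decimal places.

μ = 0.64, σ = 3.80

The p-quantile of Normal(μ,σ) is μ + z_p·σ, with z_{0.19} = -0.8779 and z_{0.61} = 0.2793.
Eliminate σ: μ = (z₂·x₁ − z₁·x₂)/(z₂ − z₁) = (0.2793·-2.7 − (-0.8779)·1.7)/1.157 = 0.64.
Then σ = (x₂ − x₁)/(z₂ − z₁) = (1.7 − -2.7)/1.157 = 3.80.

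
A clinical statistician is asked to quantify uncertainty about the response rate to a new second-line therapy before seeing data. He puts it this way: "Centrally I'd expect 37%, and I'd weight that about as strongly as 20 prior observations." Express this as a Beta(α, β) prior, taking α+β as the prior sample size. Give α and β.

α = 7.4, β = 12.6

Under the effective-sample-size interpretation, Beta(α, β) has prior mean α/(α+β) and prior sample size α+β.
So α+β = 20 and α/(α+β) = 0.37, giving α = 0.37·20 = 7.4 and β = 20 − 7.4 = 12.6.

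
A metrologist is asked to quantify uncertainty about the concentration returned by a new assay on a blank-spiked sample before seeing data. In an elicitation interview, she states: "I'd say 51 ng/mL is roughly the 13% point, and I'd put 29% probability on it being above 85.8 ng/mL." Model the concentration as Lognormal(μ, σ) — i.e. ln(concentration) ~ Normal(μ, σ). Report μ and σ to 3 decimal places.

If T ~ Lognormal(μ,σ) then ln T ~ Normal(μ,σ), so the p-quantile of ln T is μ + z_p·σ.
ln(51) = 3.932 and ln(85.8) = 4.452; z_{0.13} = -1.126, z_{0.71} = 0.5534.
σ = (4.452 − 3.932)/(0.5534 − (-1.126)) = 0.310.
μ = 3.932 − (-1.126)·0.310 = 4.281.

μ ≈ 4.281, σ ≈ 0.310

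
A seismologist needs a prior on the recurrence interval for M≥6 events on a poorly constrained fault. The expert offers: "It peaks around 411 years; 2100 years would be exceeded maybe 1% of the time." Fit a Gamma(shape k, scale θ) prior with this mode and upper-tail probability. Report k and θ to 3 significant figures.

k ≈ 2.46, θ ≈ 281

Gamma(k,θ) with k>1 has mode (k−1)θ, so θ = 411/(k−1).
Need P(X < 2100) = 0.99 with θ tied to k this way. Start at k = 2, θ = 411: P(X<2100) ≈ 0.963.
Too low — raise k to concentrate. Iterating converges to k ≈ 2.46.
Then θ = 411/(2.46−1) ≈ 281.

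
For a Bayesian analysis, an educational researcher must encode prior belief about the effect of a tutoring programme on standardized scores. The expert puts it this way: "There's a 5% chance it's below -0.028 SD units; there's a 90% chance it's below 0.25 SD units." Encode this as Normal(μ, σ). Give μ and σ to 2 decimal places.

μ = 0.13, σ = 0.09

For Normal(μ,σ), the p-quantile is μ + z_p·σ. Here z_{0.05} = -1.645, z_{0.9} = 1.282.
So -0.028 = μ − 1.645σ and 0.25 = μ + 1.282σ.
Subtracting: σ = (0.25 − -0.028)/(1.282 − (-1.645)) = 0.09.
Then μ = -0.028 − (-1.645)·0.09 = 0.13.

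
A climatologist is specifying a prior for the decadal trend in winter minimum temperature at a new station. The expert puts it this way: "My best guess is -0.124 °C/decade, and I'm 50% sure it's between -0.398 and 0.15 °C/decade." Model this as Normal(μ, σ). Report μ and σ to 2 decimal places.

μ = -0.12, σ = 0.41

A symmetric 50% interval runs μ ± z·σ with z = 0.6745.
Half-width = 0.274, so σ = 0.274/0.6745 = 0.41.
μ is the stated best guess, -0.12.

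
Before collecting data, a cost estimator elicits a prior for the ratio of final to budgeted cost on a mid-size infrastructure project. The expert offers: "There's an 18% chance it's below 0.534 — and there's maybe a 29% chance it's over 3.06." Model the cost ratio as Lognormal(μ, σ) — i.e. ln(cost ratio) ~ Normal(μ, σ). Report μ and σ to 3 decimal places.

μ ≈ 0.461, σ ≈ 1.189

If T ~ Lognormal(μ,σ) then ln T ~ Normal(μ,σ), so the p-quantile of ln T is μ + z_p·σ.
ln(0.534) = -0.6274 and ln(3.06) = 1.118; z_{0.18} = -0.9154, z_{0.71} = 0.5534.
σ = (1.118 − -0.6274)/(0.5534 − (-0.9154)) = 1.189.
μ = -0.6274 − (-0.9154)·1.189 = 0.461.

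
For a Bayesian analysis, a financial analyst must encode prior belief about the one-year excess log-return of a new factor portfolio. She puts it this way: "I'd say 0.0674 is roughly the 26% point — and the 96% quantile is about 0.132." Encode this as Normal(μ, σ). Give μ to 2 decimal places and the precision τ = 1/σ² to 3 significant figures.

The p-quantile of Normal(μ,σ) is μ + z_p·σ, with z_{0.26} = -0.6433 and z_{0.96} = 1.751.
Eliminate σ: μ = (z₂·x₁ − z₁·x₂)/(z₂ − z₁) = (1.751·0.0674 − (-0.6433)·0.132)/2.394 = 0.08.
Then σ = (x₂ − x₁)/(z₂ − z₁) = (0.132 − 0.0674)/2.394 = 0.03.
Precision τ = 1/σ² = 1/0.02698² = 1370.

μ = 0.08, τ = 1370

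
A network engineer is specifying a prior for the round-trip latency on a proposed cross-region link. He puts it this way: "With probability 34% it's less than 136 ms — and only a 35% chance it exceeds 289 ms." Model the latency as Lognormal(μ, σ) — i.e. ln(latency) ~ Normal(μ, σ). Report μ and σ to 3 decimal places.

μ ≈ 5.302, σ ≈ 0.945

If T ~ Lognormal(μ,σ) then ln T ~ Normal(μ,σ), so the p-quantile of ln T is μ + z_p·σ.
ln(136) = 4.913 and ln(289) = 5.666; z_{0.34} = -0.4125, z_{0.65} = 0.3853.
σ = (5.666 − 4.913)/(0.3853 − (-0.4125)) = 0.945.
μ = 4.913 − (-0.4125)·0.945 = 5.302.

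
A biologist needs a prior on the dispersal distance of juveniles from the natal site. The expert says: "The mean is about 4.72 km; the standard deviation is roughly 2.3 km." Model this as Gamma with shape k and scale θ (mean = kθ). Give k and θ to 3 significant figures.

For Gamma(k, scale θ): mean = kθ, variance = kθ², so CV = 1/√k.
CV = SD/mean = 2.3/4.72 = 0.4873, hence k = 1/CV² = 4.21.
Then θ = mean/k = 4.72/4.21 = 1.12.

k ≈ 4.21, θ ≈ 1.12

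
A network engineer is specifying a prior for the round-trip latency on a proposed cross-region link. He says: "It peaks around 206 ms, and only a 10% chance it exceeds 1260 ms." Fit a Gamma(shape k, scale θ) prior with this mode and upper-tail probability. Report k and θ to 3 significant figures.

Gamma(k,θ) with k>1 has mode (k−1)θ, so θ = 206/(k−1).
Need P(X < 1260) = 0.9 with θ tied to k this way. Start at k = 2, θ = 206: P(X<1260) ≈ 0.984.
Too high — lower k to spread out. Iterating converges to k ≈ 1.51.
Then θ = 206/(1.51−1) ≈ 400.

k ≈ 1.51, θ ≈ 400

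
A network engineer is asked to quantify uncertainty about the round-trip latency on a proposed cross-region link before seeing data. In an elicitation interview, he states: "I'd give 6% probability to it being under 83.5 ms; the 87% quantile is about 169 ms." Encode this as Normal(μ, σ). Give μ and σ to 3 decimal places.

For Normal(μ,σ), the p-quantile is μ + z_p·σ. Here z_{0.06} = -1.555, z_{0.87} = 1.126.
So 83.5 = μ − 1.555σ and 169 = μ + 1.126σ.
Subtracting: σ = (169 − 83.5)/(1.126 − (-1.555)) = 31.889.
Then μ = 83.5 − (-1.555)·31.889 = 133.080.

μ = 133.080, σ = 31.889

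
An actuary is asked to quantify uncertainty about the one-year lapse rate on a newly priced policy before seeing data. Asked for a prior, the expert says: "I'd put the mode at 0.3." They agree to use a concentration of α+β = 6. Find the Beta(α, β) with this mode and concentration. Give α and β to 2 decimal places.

α = 2.20, β = 3.80

For α,β > 1 the Beta mode is (α−1)/(α+β−2). With α+β = 6, the mode is (α−1)/4.
Set (α−1)/4 = 0.3 → α = 1 + 0.3·4 = 2.20.
β = 6 − α = 3.80.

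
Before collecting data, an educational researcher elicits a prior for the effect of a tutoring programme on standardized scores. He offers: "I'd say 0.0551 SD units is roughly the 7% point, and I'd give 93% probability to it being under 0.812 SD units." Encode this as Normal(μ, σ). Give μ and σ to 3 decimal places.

For Normal(μ,σ), the p-quantile is μ + z_p·σ. Here z_{0.07} = -1.476, z_{0.93} = 1.476.
So 0.0551 = μ − 1.476σ and 0.812 = μ + 1.476σ.
Subtracting: σ = (0.812 − 0.0551)/(1.476 − (-1.476)) = 0.256.
Then μ = 0.0551 − (-1.476)·0.256 = 0.434.

μ = 0.434, σ = 0.256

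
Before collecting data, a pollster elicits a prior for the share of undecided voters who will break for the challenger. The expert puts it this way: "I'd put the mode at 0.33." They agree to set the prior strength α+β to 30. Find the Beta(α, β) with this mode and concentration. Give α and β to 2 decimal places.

α = 10.24, β = 19.76

For α,β > 1 the Beta mode is (α−1)/(α+β−2). With α+β = 30, the mode is (α−1)/28.
Set (α−1)/28 = 0.33 → α = 1 + 0.33·28 = 10.24.
β = 30 − α = 19.76.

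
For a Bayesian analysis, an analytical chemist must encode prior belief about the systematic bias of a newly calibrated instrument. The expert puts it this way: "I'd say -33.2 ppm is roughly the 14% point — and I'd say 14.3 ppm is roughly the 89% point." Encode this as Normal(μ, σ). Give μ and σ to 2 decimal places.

μ = -10.96, σ = 20.59

For Normal(μ,σ), the p-quantile is μ + z_p·σ. Here z_{0.14} = -1.08, z_{0.89} = 1.227.
So -33.2 = μ − 1.08σ and 14.3 = μ + 1.227σ.
Subtracting: σ = (14.3 − -33.2)/(1.227 − (-1.08)) = 20.59.
Then μ = -33.2 − (-1.08)·20.59 = -10.96.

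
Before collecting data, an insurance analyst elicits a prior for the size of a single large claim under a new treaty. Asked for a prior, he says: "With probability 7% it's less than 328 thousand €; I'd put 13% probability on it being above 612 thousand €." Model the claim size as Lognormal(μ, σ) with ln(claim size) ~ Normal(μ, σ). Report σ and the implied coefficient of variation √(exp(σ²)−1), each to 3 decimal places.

σ ≈ 0.240, CV ≈ 0.243

If T ~ Lognormal(μ,σ) then ln T ~ Normal(μ,σ), so the p-quantile of ln T is μ + z_p·σ.
ln(328) = 5.793 and ln(612) = 6.417; z_{0.07} = -1.476, z_{0.87} = 1.126.
σ = (6.417 − 5.793)/(1.126 − (-1.476)) = 0.240.
μ = 5.793 − (-1.476)·0.240 = 6.147.
CV = √(exp(σ²)−1) = √(exp(0.0575)−1) = 0.243.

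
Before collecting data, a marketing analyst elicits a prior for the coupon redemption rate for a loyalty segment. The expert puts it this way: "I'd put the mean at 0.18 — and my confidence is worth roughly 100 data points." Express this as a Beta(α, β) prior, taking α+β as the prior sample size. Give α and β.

α = 18, β = 82

Under the effective-sample-size interpretation, Beta(α, β) has prior mean α/(α+β) and prior sample size α+β.
So α+β = 100 and α/(α+β) = 0.18, giving α = 0.18·100 = 18 and β = 100 − 18 = 82.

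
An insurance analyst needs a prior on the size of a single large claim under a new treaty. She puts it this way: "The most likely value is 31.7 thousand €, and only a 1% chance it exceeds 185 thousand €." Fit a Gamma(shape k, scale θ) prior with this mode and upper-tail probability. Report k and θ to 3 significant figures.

k ≈ 2.2, θ ≈ 26.4

Gamma(k,θ) with k>1 has mode (k−1)θ, so θ = 31.7/(k−1).
Need P(X < 185) = 0.99 with θ tied to k this way. Start at k = 2, θ = 31.7: P(X<185) ≈ 0.980.
Too low — raise k to concentrate. Iterating converges to k ≈ 2.2.
Then θ = 31.7/(2.2−1) ≈ 26.4.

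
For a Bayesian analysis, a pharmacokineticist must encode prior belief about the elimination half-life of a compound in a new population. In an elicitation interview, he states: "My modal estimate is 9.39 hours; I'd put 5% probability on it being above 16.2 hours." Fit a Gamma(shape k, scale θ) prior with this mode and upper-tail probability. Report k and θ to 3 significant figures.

k ≈ 10.4, θ ≈ 1

Gamma(k,θ) with k>1 has mode (k−1)θ, so θ = 9.39/(k−1).
Need P(X < 16.2) = 0.95 with θ tied to k this way. Start at k = 2, θ = 9.39: P(X<16.2) ≈ 0.515.
Too low — raise k to concentrate. Iterating converges to k ≈ 10.4.
Then θ = 9.39/(10.4−1) ≈ 1.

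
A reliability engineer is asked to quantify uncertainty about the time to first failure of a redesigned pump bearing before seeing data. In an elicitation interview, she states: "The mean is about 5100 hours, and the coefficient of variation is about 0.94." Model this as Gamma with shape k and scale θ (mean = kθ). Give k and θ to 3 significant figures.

For Gamma(k, scale θ): mean = kθ, variance = kθ², so CV = 1/√k.
CV = 0.94, hence k = 1/CV² = 1.13.
Then θ = mean/k = 5100/1.13 = 4510.

k ≈ 1.13, θ ≈ 4510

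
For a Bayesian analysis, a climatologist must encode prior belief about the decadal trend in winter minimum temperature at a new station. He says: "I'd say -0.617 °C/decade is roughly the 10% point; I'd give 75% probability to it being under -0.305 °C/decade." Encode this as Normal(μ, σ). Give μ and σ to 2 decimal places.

The p-quantile of Normal(μ,σ) is μ + z_p·σ, with z_{0.1} = -1.282 and z_{0.75} = 0.6745.
Eliminate σ: μ = (z₂·x₁ − z₁·x₂)/(z₂ − z₁) = (0.6745·-0.617 − (-1.282)·-0.305)/1.956 = -0.41.
Then σ = (x₂ − x₁)/(z₂ − z₁) = (-0.305 − -0.617)/1.956 = 0.16.

μ = -0.41, σ = 0.16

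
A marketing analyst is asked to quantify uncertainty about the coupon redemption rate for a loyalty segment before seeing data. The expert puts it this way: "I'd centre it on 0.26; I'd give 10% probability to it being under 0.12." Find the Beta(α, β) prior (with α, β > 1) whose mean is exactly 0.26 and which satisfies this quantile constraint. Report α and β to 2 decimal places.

With mean 0.26 fixed, write α = 0.26s, β = 0.74s where s = α+β.
Need P(θ < 0.12) = 0.1 under Beta(0.26s, 0.74s). Normal approximation: (q−m)/√(m(1−m)/s) ≈ z_{0.1} = -1.28, so s ≈ 0.26·0.74·(-1.28)²/(0.12−0.26)² = 16.1.
At s = 16.1: P(θ<0.12) ≈ 0.078. Adjusting to match 0.1 gives s ≈ 13.63.
So α = 0.26·13.63 ≈ 3.54, β = 0.74·13.63 ≈ 10.09.

α ≈ 3.54, β ≈ 10.09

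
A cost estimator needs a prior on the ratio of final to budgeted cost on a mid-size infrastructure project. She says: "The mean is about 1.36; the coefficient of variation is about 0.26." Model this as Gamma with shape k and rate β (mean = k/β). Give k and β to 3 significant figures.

k ≈ 14.8, β ≈ 10.9

For Gamma(k, rate β): mean = k/β, variance = k/β², so CV = 1/√k.
CV = 0.26, hence k = 1/CV² = 14.8.
Then β = k/mean = 14.8/1.36 = 10.9.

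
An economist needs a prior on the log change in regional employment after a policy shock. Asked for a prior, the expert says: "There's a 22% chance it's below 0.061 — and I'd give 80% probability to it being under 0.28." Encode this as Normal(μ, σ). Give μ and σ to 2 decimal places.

For Normal(μ,σ), the p-quantile is μ + z_p·σ. Here z_{0.22} = -0.7722, z_{0.8} = 0.8416.
So 0.061 = μ − 0.7722σ and 0.28 = μ + 0.8416σ.
Subtracting: σ = (0.28 − 0.061)/(0.8416 − (-0.7722)) = 0.14.
Then μ = 0.061 − (-0.7722)·0.14 = 0.17.

μ = 0.17, σ = 0.14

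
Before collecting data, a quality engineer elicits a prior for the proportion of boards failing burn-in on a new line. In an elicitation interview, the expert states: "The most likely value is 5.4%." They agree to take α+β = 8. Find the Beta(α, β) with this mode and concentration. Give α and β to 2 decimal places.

α = 1.32, β = 6.68

For α,β > 1 the Beta mode is (α−1)/(α+β−2). With α+β = 8, the mode is (α−1)/6.
Set (α−1)/6 = 0.054 → α = 1 + 0.054·6 = 1.32.
β = 8 − α = 6.68.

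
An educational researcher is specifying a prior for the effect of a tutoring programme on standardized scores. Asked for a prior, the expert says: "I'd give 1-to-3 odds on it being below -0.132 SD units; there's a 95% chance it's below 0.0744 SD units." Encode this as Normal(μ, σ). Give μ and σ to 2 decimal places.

The p-quantile of Normal(μ,σ) is μ + z_p·σ, with z_{0.25} = -0.6745 and z_{0.95} = 1.645.
Eliminate σ: μ = (z₂·x₁ − z₁·x₂)/(z₂ − z₁) = (1.645·-0.132 − (-0.6745)·0.0744)/2.319 = -0.07.
Then σ = (x₂ − x₁)/(z₂ − z₁) = (0.0744 − -0.132)/2.319 = 0.09.

μ = -0.07, σ = 0.09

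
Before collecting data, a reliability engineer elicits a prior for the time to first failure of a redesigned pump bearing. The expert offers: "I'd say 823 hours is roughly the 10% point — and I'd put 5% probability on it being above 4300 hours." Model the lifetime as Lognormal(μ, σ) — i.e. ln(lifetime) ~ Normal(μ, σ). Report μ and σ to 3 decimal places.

If T ~ Lognormal(μ,σ) then ln T ~ Normal(μ,σ), so the p-quantile of ln T is μ + z_p·σ.
ln(823) = 6.713 and ln(4300) = 8.366; z_{0.1} = -1.282, z_{0.95} = 1.645.
σ = (8.366 − 6.713)/(1.645 − (-1.282)) = 0.565.
μ = 6.713 − (-1.282)·0.565 = 7.437.

μ ≈ 7.437, σ ≈ 0.565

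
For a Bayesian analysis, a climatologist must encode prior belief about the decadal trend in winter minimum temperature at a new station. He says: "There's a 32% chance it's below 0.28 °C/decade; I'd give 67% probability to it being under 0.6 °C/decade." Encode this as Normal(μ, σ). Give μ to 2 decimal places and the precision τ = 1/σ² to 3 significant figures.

μ = 0.44, τ = 8.04

For Normal(μ,σ), the p-quantile is μ + z_p·σ. Here z_{0.32} = -0.4677, z_{0.67} = 0.4399.
So 0.28 = μ − 0.4677σ and 0.6 = μ + 0.4399σ.
Subtracting: σ = (0.6 − 0.28)/(0.4399 − (-0.4677)) = 0.35.
Then μ = 0.28 − (-0.4677)·0.35 = 0.44.
Precision τ = 1/σ² = 1/0.3526² = 8.04.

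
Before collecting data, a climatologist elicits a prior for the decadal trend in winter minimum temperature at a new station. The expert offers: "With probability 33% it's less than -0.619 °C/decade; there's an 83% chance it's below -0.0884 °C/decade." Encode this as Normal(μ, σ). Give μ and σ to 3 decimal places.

The p-quantile of Normal(μ,σ) is μ + z_p·σ, with z_{0.33} = -0.4399 and z_{0.83} = 0.9542.
Eliminate σ: μ = (z₂·x₁ − z₁·x₂)/(z₂ − z₁) = (0.9542·-0.619 − (-0.4399)·-0.0884)/1.394 = -0.452.
Then σ = (x₂ − x₁)/(z₂ − z₁) = (-0.0884 − -0.619)/1.394 = 0.381.

μ = -0.452, σ = 0.381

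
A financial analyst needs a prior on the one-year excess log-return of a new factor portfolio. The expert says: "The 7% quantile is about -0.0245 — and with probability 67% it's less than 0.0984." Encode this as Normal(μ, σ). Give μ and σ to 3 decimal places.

μ = 0.070, σ = 0.064

The p-quantile of Normal(μ,σ) is μ + z_p·σ, with z_{0.07} = -1.476 and z_{0.67} = 0.4399.
Eliminate σ: μ = (z₂·x₁ − z₁·x₂)/(z₂ − z₁) = (0.4399·-0.0245 − (-1.476)·0.0984)/1.916 = 0.070.
Then σ = (x₂ − x₁)/(z₂ − z₁) = (0.0984 − -0.0245)/1.916 = 0.064.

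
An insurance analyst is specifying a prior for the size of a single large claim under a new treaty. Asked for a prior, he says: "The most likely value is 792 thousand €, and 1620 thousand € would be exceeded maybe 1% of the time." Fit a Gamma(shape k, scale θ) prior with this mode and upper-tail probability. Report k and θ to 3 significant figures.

Gamma(k,θ) with k>1 has mode (k−1)θ, so θ = 792/(k−1).
Need P(X < 1620) = 0.99 with θ tied to k this way. Start at k = 2, θ = 792: P(X<1620) ≈ 0.606.
Too low — raise k to concentrate. Iterating converges to k ≈ 10.6.
Then θ = 792/(10.6−1) ≈ 82.9.

k ≈ 10.6, θ ≈ 82.9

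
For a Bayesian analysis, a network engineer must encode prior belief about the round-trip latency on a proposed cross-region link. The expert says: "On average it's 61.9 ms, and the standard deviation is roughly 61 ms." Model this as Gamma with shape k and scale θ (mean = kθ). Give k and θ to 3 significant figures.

k ≈ 1.03, θ ≈ 60.1

For Gamma(k, scale θ): mean = kθ, variance = kθ², so CV = 1/√k.
CV = SD/mean = 61/61.9 = 0.9855, hence k = 1/CV² = 1.03.
Then θ = mean/k = 61.9/1.03 = 60.1.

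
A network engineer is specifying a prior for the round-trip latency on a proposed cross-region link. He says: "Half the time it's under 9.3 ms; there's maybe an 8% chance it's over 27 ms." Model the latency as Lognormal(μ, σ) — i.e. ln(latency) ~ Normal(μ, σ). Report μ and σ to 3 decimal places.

If T ~ Lognormal(μ,σ) then ln T ~ Normal(μ,σ), so the p-quantile of ln T is μ + z_p·σ.
ln(9.3) = 2.23 and ln(27) = 3.296; z_{0.5} = 0, z_{0.92} = 1.405.
σ = (3.296 − 2.23)/(1.405 − (0)) = 0.759.
μ = 2.23 − (0)·0.759 = 2.230.

μ ≈ 2.230, σ ≈ 0.759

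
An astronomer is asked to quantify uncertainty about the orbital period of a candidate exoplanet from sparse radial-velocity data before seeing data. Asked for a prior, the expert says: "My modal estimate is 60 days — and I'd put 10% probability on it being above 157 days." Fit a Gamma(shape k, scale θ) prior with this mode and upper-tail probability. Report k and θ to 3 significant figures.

k ≈ 3.07, θ ≈ 29

Gamma(k,θ) with k>1 has mode (k−1)θ, so θ = 60/(k−1).
Need P(X < 157) = 0.9 with θ tied to k this way. Start at k = 2, θ = 60: P(X<157) ≈ 0.736.
Too low — raise k to concentrate. Iterating converges to k ≈ 3.07.
Then θ = 60/(3.07−1) ≈ 29.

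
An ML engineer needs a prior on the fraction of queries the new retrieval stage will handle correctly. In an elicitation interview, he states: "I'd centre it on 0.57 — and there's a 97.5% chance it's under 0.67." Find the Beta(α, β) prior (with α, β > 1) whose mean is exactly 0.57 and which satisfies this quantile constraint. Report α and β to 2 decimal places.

With mean 0.57 fixed, write α = 0.57s, β = 0.43s where s = α+β.
Need P(θ < 0.67) = 0.975 under Beta(0.57s, 0.43s). Normal approximation: (q−m)/√(m(1−m)/s) ≈ z_{0.975} = 1.96, so s ≈ 0.57·0.43·(1.96)²/(0.67−0.57)² = 94.2.
At s = 94.2: P(θ<0.67) ≈ 0.978. Adjusting to match 0.975 gives s ≈ 89.99.
So α = 0.57·89.99 ≈ 51.29, β = 0.43·89.99 ≈ 38.69.

α ≈ 51.29, β ≈ 38.69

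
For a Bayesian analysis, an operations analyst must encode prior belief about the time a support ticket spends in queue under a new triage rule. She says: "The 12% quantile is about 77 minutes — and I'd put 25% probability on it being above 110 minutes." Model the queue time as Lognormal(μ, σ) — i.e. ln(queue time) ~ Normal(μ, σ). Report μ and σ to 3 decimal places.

If T ~ Lognormal(μ,σ) then ln T ~ Normal(μ,σ), so the p-quantile of ln T is μ + z_p·σ.
ln(77) = 4.344 and ln(110) = 4.7; z_{0.12} = -1.175, z_{0.75} = 0.6745.
σ = (4.7 − 4.344)/(0.6745 − (-1.175)) = 0.193.
μ = 4.344 − (-1.175)·0.193 = 4.570.

μ ≈ 4.570, σ ≈ 0.193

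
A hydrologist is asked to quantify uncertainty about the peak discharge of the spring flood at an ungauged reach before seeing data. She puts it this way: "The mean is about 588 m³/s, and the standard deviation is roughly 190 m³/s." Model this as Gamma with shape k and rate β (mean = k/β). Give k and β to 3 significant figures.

For Gamma(k, rate β): mean = k/β, variance = k/β², so CV = 1/√k.
CV = SD/mean = 190/588 = 0.3231, hence k = 1/CV² = 9.58.
Then β = k/mean = 9.58/588 = 0.0163.

k ≈ 9.58, β ≈ 0.0163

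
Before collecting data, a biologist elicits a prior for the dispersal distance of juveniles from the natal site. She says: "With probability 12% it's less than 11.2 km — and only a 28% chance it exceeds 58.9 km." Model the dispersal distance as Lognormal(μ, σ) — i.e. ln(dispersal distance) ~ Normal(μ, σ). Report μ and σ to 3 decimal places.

μ ≈ 3.525, σ ≈ 0.944

If T ~ Lognormal(μ,σ) then ln T ~ Normal(μ,σ), so the p-quantile of ln T is μ + z_p·σ.
ln(11.2) = 2.416 and ln(58.9) = 4.076; z_{0.12} = -1.175, z_{0.72} = 0.5828.
σ = (4.076 − 2.416)/(0.5828 − (-1.175)) = 0.944.
μ = 2.416 − (-1.175)·0.944 = 3.525.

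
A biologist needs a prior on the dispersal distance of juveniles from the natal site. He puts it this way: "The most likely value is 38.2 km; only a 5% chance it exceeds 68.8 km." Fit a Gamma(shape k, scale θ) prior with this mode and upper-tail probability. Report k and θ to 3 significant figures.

Gamma(k,θ) with k>1 has mode (k−1)θ, so θ = 38.2/(k−1).
Need P(X < 68.8) = 0.95 with θ tied to k this way. Start at k = 2, θ = 38.2: P(X<68.8) ≈ 0.537.
Too low — raise k to concentrate. Iterating converges to k ≈ 9.05.
Then θ = 38.2/(9.05−1) ≈ 4.75.

k ≈ 9.05, θ ≈ 4.75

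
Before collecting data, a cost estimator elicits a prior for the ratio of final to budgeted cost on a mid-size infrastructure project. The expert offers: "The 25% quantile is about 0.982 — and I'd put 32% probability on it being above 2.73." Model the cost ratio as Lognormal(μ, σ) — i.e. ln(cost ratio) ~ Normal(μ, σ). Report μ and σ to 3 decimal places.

μ ≈ 0.586, σ ≈ 0.895

If T ~ Lognormal(μ,σ) then ln T ~ Normal(μ,σ), so the p-quantile of ln T is μ + z_p·σ.
ln(0.982) = -0.01816 and ln(2.73) = 1.004; z_{0.25} = -0.6745, z_{0.68} = 0.4677.
σ = (1.004 − -0.01816)/(0.4677 − (-0.6745)) = 0.895.
μ = -0.01816 − (-0.6745)·0.895 = 0.586.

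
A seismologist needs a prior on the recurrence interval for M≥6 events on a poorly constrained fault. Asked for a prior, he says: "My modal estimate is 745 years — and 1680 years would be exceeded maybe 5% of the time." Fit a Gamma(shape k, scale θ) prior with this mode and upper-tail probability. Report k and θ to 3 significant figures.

k ≈ 5.15, θ ≈ 179

Gamma(k,θ) with k>1 has mode (k−1)θ, so θ = 745/(k−1).
Need P(X < 1680) = 0.95 with θ tied to k this way. Start at k = 2, θ = 745: P(X<1680) ≈ 0.659.
Too low — raise k to concentrate. Iterating converges to k ≈ 5.15.
Then θ = 745/(5.15−1) ≈ 179.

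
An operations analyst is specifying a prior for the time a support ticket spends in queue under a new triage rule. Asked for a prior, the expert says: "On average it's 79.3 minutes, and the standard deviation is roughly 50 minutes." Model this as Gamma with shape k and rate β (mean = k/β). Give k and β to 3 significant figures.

For Gamma(k, rate β): mean = k/β, variance = k/β², so CV = 1/√k.
CV = SD/mean = 50/79.3 = 0.6305, hence k = 1/CV² = 2.52.
Then β = k/mean = 2.52/79.3 = 0.0317.

k ≈ 2.52, β ≈ 0.0317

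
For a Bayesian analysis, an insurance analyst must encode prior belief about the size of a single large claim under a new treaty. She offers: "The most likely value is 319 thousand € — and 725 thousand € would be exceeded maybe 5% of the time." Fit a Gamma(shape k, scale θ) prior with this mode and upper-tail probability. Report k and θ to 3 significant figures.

Gamma(k,θ) with k>1 has mode (k−1)θ, so θ = 319/(k−1).
Need P(X < 725) = 0.95 with θ tied to k this way. Start at k = 2, θ = 319: P(X<725) ≈ 0.663.
Too low — raise k to concentrate. Iterating converges to k ≈ 5.07.
Then θ = 319/(5.07−1) ≈ 78.4.

k ≈ 5.07, θ ≈ 78.4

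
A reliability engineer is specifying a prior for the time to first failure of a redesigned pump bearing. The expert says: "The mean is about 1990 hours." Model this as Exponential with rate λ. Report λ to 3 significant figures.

Exponential mean = 1/λ, so λ = 1/1990.0 = 0.000503.

λ ≈ 0.000503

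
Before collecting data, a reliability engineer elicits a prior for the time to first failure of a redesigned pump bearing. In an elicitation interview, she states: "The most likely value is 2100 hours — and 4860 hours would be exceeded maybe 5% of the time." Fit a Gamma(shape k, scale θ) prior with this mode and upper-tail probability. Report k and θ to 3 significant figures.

Gamma(k,θ) with k>1 has mode (k−1)θ, so θ = 2100/(k−1).
Need P(X < 4860) = 0.95 with θ tied to k this way. Start at k = 2, θ = 2100: P(X<4860) ≈ 0.672.
Too low — raise k to concentrate. Iterating converges to k ≈ 4.89.
Then θ = 2100/(4.89−1) ≈ 540.

k ≈ 4.89, θ ≈ 540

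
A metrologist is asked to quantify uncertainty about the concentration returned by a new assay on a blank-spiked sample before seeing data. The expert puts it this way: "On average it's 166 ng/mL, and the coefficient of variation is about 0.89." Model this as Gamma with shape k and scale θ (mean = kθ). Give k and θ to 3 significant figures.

k ≈ 1.26, θ ≈ 131

For Gamma(k, scale θ): mean = kθ, variance = kθ², so CV = 1/√k.
CV = 0.89, hence k = 1/CV² = 1.26.
Then θ = mean/k = 166/1.26 = 131.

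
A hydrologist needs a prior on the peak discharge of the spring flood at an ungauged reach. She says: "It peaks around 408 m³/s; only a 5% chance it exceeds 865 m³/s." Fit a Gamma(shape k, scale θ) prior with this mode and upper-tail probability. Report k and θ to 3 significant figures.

Gamma(k,θ) with k>1 has mode (k−1)θ, so θ = 408/(k−1).
Need P(X < 865) = 0.95 with θ tied to k this way. Start at k = 2, θ = 408: P(X<865) ≈ 0.626.
Too low — raise k to concentrate. Iterating converges to k ≈ 5.89.
Then θ = 408/(5.89−1) ≈ 83.5.

k ≈ 5.89, θ ≈ 83.5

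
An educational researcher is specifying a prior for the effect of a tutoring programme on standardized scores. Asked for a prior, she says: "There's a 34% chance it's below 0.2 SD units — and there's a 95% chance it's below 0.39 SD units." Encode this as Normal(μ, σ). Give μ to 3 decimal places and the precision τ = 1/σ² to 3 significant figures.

μ = 0.238, τ = 117

For Normal(μ,σ), the p-quantile is μ + z_p·σ. Here z_{0.34} = -0.4125, z_{0.95} = 1.645.
So 0.2 = μ − 0.4125σ and 0.39 = μ + 1.645σ.
Subtracting: σ = (0.39 − 0.2)/(1.645 − (-0.4125)) = 0.092.
Then μ = 0.2 − (-0.4125)·0.092 = 0.238.
Precision τ = 1/σ² = 1/0.09235² = 117.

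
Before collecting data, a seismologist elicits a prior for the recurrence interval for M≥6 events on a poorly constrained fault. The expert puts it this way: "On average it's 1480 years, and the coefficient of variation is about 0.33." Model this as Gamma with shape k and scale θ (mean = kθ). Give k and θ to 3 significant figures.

k ≈ 9.18, θ ≈ 161

For Gamma(k, scale θ): mean = kθ, variance = kθ², so CV = 1/√k.
CV = 0.33, hence k = 1/CV² = 9.18.
Then θ = mean/k = 1480/9.18 = 161.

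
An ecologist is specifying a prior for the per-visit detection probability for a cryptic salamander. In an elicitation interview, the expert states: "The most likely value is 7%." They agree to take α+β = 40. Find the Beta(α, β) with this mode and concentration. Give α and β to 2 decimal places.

For α,β > 1 the Beta mode is (α−1)/(α+β−2). With α+β = 40, the mode is (α−1)/38.
Set (α−1)/38 = 0.07 → α = 1 + 0.07·38 = 3.66.
β = 40 − α = 36.34.

α = 3.66, β = 36.34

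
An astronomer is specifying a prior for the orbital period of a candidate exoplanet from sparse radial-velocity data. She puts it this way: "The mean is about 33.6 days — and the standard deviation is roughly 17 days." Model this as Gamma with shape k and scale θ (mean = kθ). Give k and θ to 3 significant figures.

k ≈ 3.91, θ ≈ 8.6

For Gamma(k, scale θ): mean = kθ, variance = kθ², so CV = 1/√k.
CV = SD/mean = 17/33.6 = 0.506, hence k = 1/CV² = 3.91.
Then θ = mean/k = 33.6/3.91 = 8.6.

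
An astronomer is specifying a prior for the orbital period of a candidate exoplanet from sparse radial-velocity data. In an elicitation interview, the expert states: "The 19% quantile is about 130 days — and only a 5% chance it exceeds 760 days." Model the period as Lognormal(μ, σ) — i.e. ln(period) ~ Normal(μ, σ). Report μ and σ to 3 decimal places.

μ ≈ 5.482, σ ≈ 0.700

If T ~ Lognormal(μ,σ) then ln T ~ Normal(μ,σ), so the p-quantile of ln T is μ + z_p·σ.
ln(130) = 4.868 and ln(760) = 6.633; z_{0.19} = -0.8779, z_{0.95} = 1.645.
σ = (6.633 − 4.868)/(1.645 − (-0.8779)) = 0.700.
μ = 4.868 − (-0.8779)·0.700 = 5.482.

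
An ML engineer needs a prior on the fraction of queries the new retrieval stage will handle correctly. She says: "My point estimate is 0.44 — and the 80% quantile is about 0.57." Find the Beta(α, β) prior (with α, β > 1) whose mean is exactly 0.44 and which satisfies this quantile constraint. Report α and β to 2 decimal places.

α ≈ 4.52, β ≈ 5.76

With mean 0.44 fixed, write α = 0.44s, β = 0.56s where s = α+β.
Need P(θ < 0.57) = 0.8 under Beta(0.44s, 0.56s). Normal approximation: (q−m)/√(m(1−m)/s) ≈ z_{0.8} = 0.842, so s ≈ 0.44·0.56·(0.842)²/(0.57−0.44)² = 10.3.
At s = 10.3: P(θ<0.57) ≈ 0.801. Adjusting to match 0.8 gives s ≈ 10.28.
So α = 0.44·10.28 ≈ 4.52, β = 0.56·10.28 ≈ 5.76.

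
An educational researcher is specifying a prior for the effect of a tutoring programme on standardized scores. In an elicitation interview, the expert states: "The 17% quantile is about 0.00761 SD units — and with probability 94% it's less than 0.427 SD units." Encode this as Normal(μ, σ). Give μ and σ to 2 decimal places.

μ = 0.17, σ = 0.17

For Normal(μ,σ), the p-quantile is μ + z_p·σ. Here z_{0.17} = -0.9542, z_{0.94} = 1.555.
So 0.00761 = μ − 0.9542σ and 0.427 = μ + 1.555σ.
Subtracting: σ = (0.427 − 0.00761)/(1.555 − (-0.9542)) = 0.17.
Then μ = 0.00761 − (-0.9542)·0.17 = 0.17.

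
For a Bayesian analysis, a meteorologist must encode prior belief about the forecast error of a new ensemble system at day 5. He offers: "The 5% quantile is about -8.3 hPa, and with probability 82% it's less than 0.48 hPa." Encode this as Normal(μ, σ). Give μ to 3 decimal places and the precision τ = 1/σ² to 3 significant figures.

The p-quantile of Normal(μ,σ) is μ + z_p·σ, with z_{0.05} = -1.645 and z_{0.82} = 0.9154.
Eliminate σ: μ = (z₂·x₁ − z₁·x₂)/(z₂ − z₁) = (0.9154·-8.3 − (-1.645)·0.48)/2.56 = -2.659.
Then σ = (x₂ − x₁)/(z₂ − z₁) = (0.48 − -8.3)/2.56 = 3.429.
Precision τ = 1/σ² = 1/3.429² = 0.085.

μ = -2.659, τ = 0.085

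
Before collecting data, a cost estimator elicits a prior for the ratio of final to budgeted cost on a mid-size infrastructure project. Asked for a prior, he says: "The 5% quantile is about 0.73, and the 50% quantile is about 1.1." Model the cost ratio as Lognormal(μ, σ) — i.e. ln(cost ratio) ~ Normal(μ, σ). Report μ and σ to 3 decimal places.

μ ≈ 0.095, σ ≈ 0.249

If T ~ Lognormal(μ,σ) then ln T ~ Normal(μ,σ), so the p-quantile of ln T is μ + z_p·σ.
ln(0.73) = -0.3147 and ln(1.1) = 0.09531; z_{0.05} = -1.645, z_{0.5} = 0.
σ = (0.09531 − -0.3147)/(0 − (-1.645)) = 0.249.
μ = -0.3147 − (-1.645)·0.249 = 0.095.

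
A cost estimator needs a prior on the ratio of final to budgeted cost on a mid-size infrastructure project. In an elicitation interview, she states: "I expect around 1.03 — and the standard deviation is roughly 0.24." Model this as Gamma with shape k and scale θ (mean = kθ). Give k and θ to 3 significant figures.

k ≈ 18.4, θ ≈ 0.0559

For Gamma(k, scale θ): mean = kθ, variance = kθ², so CV = 1/√k.
CV = SD/mean = 0.24/1.03 = 0.233, hence k = 1/CV² = 18.4.
Then θ = mean/k = 1.03/18.4 = 0.0559.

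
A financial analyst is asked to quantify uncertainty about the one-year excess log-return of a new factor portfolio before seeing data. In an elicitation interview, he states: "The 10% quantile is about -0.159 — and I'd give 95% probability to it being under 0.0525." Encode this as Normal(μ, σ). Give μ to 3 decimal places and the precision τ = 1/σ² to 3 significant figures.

The p-quantile of Normal(μ,σ) is μ + z_p·σ, with z_{0.1} = -1.282 and z_{0.95} = 1.645.
Eliminate σ: μ = (z₂·x₁ − z₁·x₂)/(z₂ − z₁) = (1.645·-0.159 − (-1.282)·0.0525)/2.926 = -0.066.
Then σ = (x₂ − x₁)/(z₂ − z₁) = (0.0525 − -0.159)/2.926 = 0.072.
Precision τ = 1/σ² = 1/0.07227² = 191.

μ = -0.066, τ = 191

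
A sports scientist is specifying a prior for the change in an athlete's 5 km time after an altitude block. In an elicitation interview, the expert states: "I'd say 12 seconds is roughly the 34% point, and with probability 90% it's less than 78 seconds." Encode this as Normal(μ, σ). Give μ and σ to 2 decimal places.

μ = 28.07, σ = 38.96

For Normal(μ,σ), the p-quantile is μ + z_p·σ. Here z_{0.34} = -0.4125, z_{0.9} = 1.282.
So 12 = μ − 0.4125σ and 78 = μ + 1.282σ.
Subtracting: σ = (78 − 12)/(1.282 − (-0.4125)) = 38.96.
Then μ = 12 − (-0.4125)·38.96 = 28.07.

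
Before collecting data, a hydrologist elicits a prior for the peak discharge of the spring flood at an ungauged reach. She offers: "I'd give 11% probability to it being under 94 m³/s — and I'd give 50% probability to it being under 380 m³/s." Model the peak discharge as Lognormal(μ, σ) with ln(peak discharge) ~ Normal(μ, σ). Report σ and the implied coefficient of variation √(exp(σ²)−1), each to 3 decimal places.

σ ≈ 1.139, CV ≈ 1.631

If T ~ Lognormal(μ,σ) then ln T ~ Normal(μ,σ), so the p-quantile of ln T is μ + z_p·σ.
ln(94) = 4.543 and ln(380) = 5.94; z_{0.11} = -1.227, z_{0.5} = 0.
σ = (5.94 − 4.543)/(0 − (-1.227)) = 1.139.
μ = 4.543 − (-1.227)·1.139 = 5.940.
CV = √(exp(σ²)−1) = √(exp(1.2971)−1) = 1.631.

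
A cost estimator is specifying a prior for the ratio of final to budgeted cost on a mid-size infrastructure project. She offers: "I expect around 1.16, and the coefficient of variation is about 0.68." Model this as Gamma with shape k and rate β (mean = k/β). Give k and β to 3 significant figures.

k ≈ 2.16, β ≈ 1.86

For Gamma(k, rate β): mean = k/β, variance = k/β², so CV = 1/√k.
CV = 0.68, hence k = 1/CV² = 2.16.
Then β = k/mean = 2.16/1.16 = 1.86.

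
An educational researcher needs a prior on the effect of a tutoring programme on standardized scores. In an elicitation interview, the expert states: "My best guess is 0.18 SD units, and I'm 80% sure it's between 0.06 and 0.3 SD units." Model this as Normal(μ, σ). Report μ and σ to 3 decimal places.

μ = 0.180, σ = 0.094

A symmetric 80% interval runs μ ± z·σ with z = 1.282.
Half-width = 0.12, so σ = 0.12/1.282 = 0.094.
μ is the stated best guess, 0.180.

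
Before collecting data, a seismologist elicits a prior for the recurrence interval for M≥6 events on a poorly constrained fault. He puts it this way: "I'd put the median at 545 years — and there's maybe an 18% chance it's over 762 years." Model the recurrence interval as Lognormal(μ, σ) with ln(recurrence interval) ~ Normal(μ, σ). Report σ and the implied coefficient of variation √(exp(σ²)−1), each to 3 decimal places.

If T ~ Lognormal(μ,σ) then ln T ~ Normal(μ,σ), so the p-quantile of ln T is μ + z_p·σ.
ln(545) = 6.301 and ln(762) = 6.636; z_{0.5} = 0, z_{0.82} = 0.9154.
σ = (6.636 − 6.301)/(0.9154 − (0)) = 0.366.
μ = 6.301 − (0)·0.366 = 6.301.
CV = √(exp(σ²)−1) = √(exp(0.1341)−1) = 0.379.

σ ≈ 0.366, CV ≈ 0.379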